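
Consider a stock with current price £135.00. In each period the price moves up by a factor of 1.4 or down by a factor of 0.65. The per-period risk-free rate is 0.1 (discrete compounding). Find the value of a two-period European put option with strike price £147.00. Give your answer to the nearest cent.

Risk-neutral probability p = (1 + 0.1 − 0.65)/(1.4 − 0.65) = 0.4500/0.7500 = 0.6000
Terminal stock prices: S_uu = 264.6, S_ud = 122.9, S_dd = 57.04
Terminal payoffs (K − S): max(-117.6, 0) = 0, max(24.15, 0) = 24.15, max(89.96, 0) = 89.96
Node u (S = 189): V_u = 1/1.1·[0.6000·0.0000 + 0.4000·24.1500] = 8.7818
Node d (S = 87.75): V_d = 1/1.1·[0.6000·24.1500 + 0.4000·89.9625] = 45.8864
Node 0 (S = 135): V_0 = 1/1.1·[0.6000·8.7818 + 0.4000·45.8864] = 21.4760

£21.48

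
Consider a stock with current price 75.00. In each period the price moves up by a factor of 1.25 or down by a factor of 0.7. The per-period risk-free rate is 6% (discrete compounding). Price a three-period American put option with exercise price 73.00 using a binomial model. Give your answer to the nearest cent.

8.46

Risk-neutral probability p = (1 + 0.06 − 0.7)/(1.25 − 0.7) = 0.3600/0.5500 = 0.6545
Terminal stock prices: S_uuu = 146.5, S_uud = 82.03, S_udd = 45.94, S_ddd = 25.72
Terminal payoffs (K − S): max(-73.48, 0) = 0, max(-9.031, 0) = 0, max(27.06, 0) = 27.06, max(47.28, 0) = 47.28
Node uu (S = 117.2): continuation = 1/1.06·[0.6545·0.0000 + 0.3455·0.0000] = 0.0000; exercise value = 0.0000 ≤ continuation, so V_uu = 0.0000
Node ud (S = 65.62): continuation = 1/1.06·[0.6545·0.0000 + 0.3455·27.0625] = 8.8197; exercise value = 7.3750 ≤ continuation, so V_ud = 8.8197
Node dd (S = 36.75): continuation = 1/1.06·[0.6545·27.0625 + 0.3455·47.2750] = 32.1179; exercise value = 36.2500 > continuation, so V_dd = 36.2500 (exercise)
Node u (S = 93.75): continuation = 1/1.06·[0.6545·0.0000 + 0.3455·8.8197] = 2.8743; exercise value = 0.0000 ≤ continuation, so V_u = 2.8743
Node d (S = 52.5): continuation = 1/1.06·[0.6545·8.8197 + 0.3455·36.2500] = 17.2600; exercise value = 20.5000 > continuation, so V_d = 20.5000 (exercise)
Node 0 (S = 75): continuation = 1/1.06·[0.6545·2.8743 + 0.3455·20.5000] = 8.4559; exercise value = 0.0000 ≤ continuation, so V_0 = 8.4559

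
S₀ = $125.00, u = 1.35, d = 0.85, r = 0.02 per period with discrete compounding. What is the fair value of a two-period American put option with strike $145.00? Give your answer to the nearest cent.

$25.41

Risk-neutral probability p = (1 + 0.02 − 0.85)/(1.35 − 0.85) = 0.1700/0.5000 = 0.3400
Terminal stock prices: S_uu = 227.8, S_ud = 143.4, S_dd = 90.31
Terminal payoffs (K − S): max(-82.81, 0) = 0, max(1.562, 0) = 1.562, max(54.69, 0) = 54.69
Node u (S = 168.8): continuation = 1/1.02·[0.3400·0.0000 + 0.6600·1.5625] = 1.0110; exercise value = 0.0000 ≤ continuation, so V_u = 1.0110
Node d (S = 106.2): continuation = 1/1.02·[0.3400·1.5625 + 0.6600·54.6875] = 35.9069; exercise value = 38.7500 > continuation, so V_d = 38.7500 (exercise)
Node 0 (S = 125): continuation = 1/1.02·[0.3400·1.0110 + 0.6600·38.7500] = 25.4105; exercise value = 20.0000 ≤ continuation, so V_0 = 25.4105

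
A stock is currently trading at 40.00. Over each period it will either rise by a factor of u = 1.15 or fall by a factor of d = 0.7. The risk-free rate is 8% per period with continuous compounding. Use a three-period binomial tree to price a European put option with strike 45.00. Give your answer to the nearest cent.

3.10

Risk-neutral probability p = (e^0.08 − 0.7)/(1.15 − 0.7) = 0.3833/0.4500 = 0.8517
Terminal stock prices: S_uuu = 60.83, S_uud = 37.03, S_udd = 22.54, S_ddd = 13.72
Terminal payoffs (K − S): max(-15.83, 0) = 0, max(7.97, 0) = 7.97, max(22.46, 0) = 22.46, max(31.28, 0) = 31.28
Node uu (S = 52.9): V_uu = e^(−0.08)·[0.8517·0.0000 + 0.1483·7.9700] = 1.0907
Node ud (S = 32.2): V_ud = e^(−0.08)·[0.8517·7.9700 + 0.1483·22.4600] = 9.3402
Node dd (S = 19.6): V_dd = e^(−0.08)·[0.8517·22.4600 + 0.1483·31.2800] = 21.9402
Node u (S = 46): V_u = e^(−0.08)·[0.8517·1.0907 + 0.1483·9.3402] = 2.1358
Node d (S = 28): V_d = e^(−0.08)·[0.8517·9.3402 + 0.1483·21.9402] = 10.3465
Node 0 (S = 40): V_0 = e^(−0.08)·[0.8517·2.1358 + 0.1483·10.3465] = 3.0953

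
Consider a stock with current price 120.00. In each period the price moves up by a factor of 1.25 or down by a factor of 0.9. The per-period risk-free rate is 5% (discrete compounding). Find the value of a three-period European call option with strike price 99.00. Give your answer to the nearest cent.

Risk-neutral probability p = (1 + 0.05 − 0.9)/(1.25 − 0.9) = 0.1500/0.3500 = 0.4286
Terminal stock prices: S_uuu = 234.4, S_uud = 168.8, S_udd = 121.5, S_ddd = 87.48
Terminal payoffs (S − K): max(135.4, 0) = 135.4, max(69.75, 0) = 69.75, max(22.5, 0) = 22.5, max(-11.52, 0) = 0
Node uu (S = 187.5): V_uu = 1/1.05·[0.4286·135.3750 + 0.5714·69.7500] = 93.2143
Node ud (S = 135): V_ud = 1/1.05·[0.4286·69.7500 + 0.5714·22.5000] = 40.7143
Node dd (S = 97.2): V_dd = 1/1.05·[0.4286·22.5000 + 0.5714·0.0000] = 9.1837
Node u (S = 150): V_u = 1/1.05·[0.4286·93.2143 + 0.5714·40.7143] = 60.2041
Node d (S = 108): V_d = 1/1.05·[0.4286·40.7143 + 0.5714·9.1837] = 21.6160
Node 0 (S = 120): V_0 = 1/1.05·[0.4286·60.2041 + 0.5714·21.6160] = 36.3369

36.34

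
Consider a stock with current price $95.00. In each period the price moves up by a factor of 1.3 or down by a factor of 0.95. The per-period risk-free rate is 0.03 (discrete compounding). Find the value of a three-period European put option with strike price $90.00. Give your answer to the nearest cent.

$3.59

Risk-neutral probability p = (1 + 0.03 − 0.95)/(1.3 − 0.95) = 0.0800/0.3500 = 0.2286
Terminal stock prices: S_uuu = 208.7, S_uud = 152.5, S_udd = 111.5, S_ddd = 81.45
Terminal payoffs (K − S): max(-118.7, 0) = 0, max(-62.52, 0) = 0, max(-21.46, 0) = 0, max(8.549, 0) = 8.549
Node uu (S = 160.6): V_uu = 1/1.03·[0.2286·0.0000 + 0.7714·0.0000] = 0.0000
Node ud (S = 117.3): V_ud = 1/1.03·[0.2286·0.0000 + 0.7714·0.0000] = 0.0000
Node dd (S = 85.74): V_dd = 1/1.03·[0.2286·0.0000 + 0.7714·8.5494] = 6.4031
Node u (S = 123.5): V_u = 1/1.03·[0.2286·0.0000 + 0.7714·0.0000] = 0.0000
Node d (S = 90.25): V_d = 1/1.03·[0.2286·0.0000 + 0.7714·6.4031] = 4.7957
Node 0 (S = 95): V_0 = 1/1.03·[0.2286·0.0000 + 0.7714·4.7957] = 3.5918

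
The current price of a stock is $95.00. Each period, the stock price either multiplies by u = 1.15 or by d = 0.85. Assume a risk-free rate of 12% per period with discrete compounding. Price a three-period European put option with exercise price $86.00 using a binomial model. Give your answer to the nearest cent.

Risk-neutral probability p = (1 + 0.12 − 0.85)/(1.15 − 0.85) = 0.2700/0.3000 = 0.9000
Terminal stock prices: S_uuu = 144.5, S_uud = 106.8, S_udd = 78.93, S_ddd = 58.34
Terminal payoffs (K − S): max(-58.48, 0) = 0, max(-20.79, 0) = 0, max(7.067, 0) = 7.067, max(27.66, 0) = 27.66
Node uu (S = 125.6): V_uu = 1/1.12·[0.9000·0.0000 + 0.1000·0.0000] = 0.0000
Node ud (S = 92.86): V_ud = 1/1.12·[0.9000·0.0000 + 0.1000·7.0669] = 0.6310
Node dd (S = 68.64): V_dd = 1/1.12·[0.9000·7.0669 + 0.1000·27.6581] = 8.1482
Node u (S = 109.2): V_u = 1/1.12·[0.9000·0.0000 + 0.1000·0.6310] = 0.0563
Node d (S = 80.75): V_d = 1/1.12·[0.9000·0.6310 + 0.1000·8.1482] = 1.2345
Node 0 (S = 95): V_0 = 1/1.12·[0.9000·0.0563 + 0.1000·1.2345] = 0.1555

$0.16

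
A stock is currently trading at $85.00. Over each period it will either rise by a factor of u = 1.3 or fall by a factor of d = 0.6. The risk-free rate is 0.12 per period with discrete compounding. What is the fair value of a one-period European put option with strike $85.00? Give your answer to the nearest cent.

$7.81

Risk-neutral probability p = (1 + 0.12 − 0.6)/(1.3 − 0.6) = 0.5200/0.7000 = 0.7429
Terminal stock prices: S_u = 110.5, S_d = 51
Terminal payoffs (K − S): max(-25.5, 0) = 0, max(34, 0) = 34
Node 0 (S = 85): V_0 = 1/1.12·[0.7429·0.0000 + 0.2571·34.0000] = 7.8061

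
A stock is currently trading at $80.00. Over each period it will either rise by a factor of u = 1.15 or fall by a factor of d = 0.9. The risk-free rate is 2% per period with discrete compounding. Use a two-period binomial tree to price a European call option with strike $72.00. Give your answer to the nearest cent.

$12.67

Risk-neutral probability p = (1 + 0.02 − 0.9)/(1.15 − 0.9) = 0.1200/0.2500 = 0.4800
Terminal stock prices: S_uu = 105.8, S_ud = 82.8, S_dd = 64.8
Terminal payoffs (S − K): max(33.8, 0) = 33.8, max(10.8, 0) = 10.8, max(-7.2, 0) = 0
Node u (S = 92): V_u = 1/1.02·[0.4800·33.8000 + 0.5200·10.8000] = 21.4118
Node d (S = 72): V_d = 1/1.02·[0.4800·10.8000 + 0.5200·0.0000] = 5.0824
Node 0 (S = 80): V_0 = 1/1.02·[0.4800·21.4118 + 0.5200·5.0824] = 12.6671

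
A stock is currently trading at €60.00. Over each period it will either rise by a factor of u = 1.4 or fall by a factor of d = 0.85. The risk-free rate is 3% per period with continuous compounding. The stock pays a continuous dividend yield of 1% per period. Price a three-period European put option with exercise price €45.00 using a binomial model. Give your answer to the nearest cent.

Per-period risk-free factor R = e^0.03 = 1.0305; dividend-adjusted growth = e^(0.03−0.01) = 1.0202.
Risk-neutral probability p = (1.0202 − 0.85)/(1.4 − 0.85) = 0.1702/0.5500 = 0.3095
Terminal stock prices: S_uuu = 164.6, S_uud = 99.96, S_udd = 60.69, S_ddd = 36.85
Terminal payoffs (K − S): max(-119.6, 0) = 0, max(-54.96, 0) = 0, max(-15.69, 0) = 0, max(8.153, 0) = 8.153
Node uu (S = 117.6): V_uu = e^(−0.03)·[0.3095·0.0000 + 0.6905·0.0000] = 0.0000
Node ud (S = 71.4): V_ud = e^(−0.03)·[0.3095·0.0000 + 0.6905·0.0000] = 0.0000
Node dd (S = 43.35): V_dd = e^(−0.03)·[0.3095·0.0000 + 0.6905·8.1525] = 5.4633
Node u (S = 84): V_u = e^(−0.03)·[0.3095·0.0000 + 0.6905·0.0000] = 0.0000
Node d (S = 51): V_d = e^(−0.03)·[0.3095·0.0000 + 0.6905·5.4633] = 3.6611
Node 0 (S = 60): V_0 = e^(−0.03)·[0.3095·0.0000 + 0.6905·3.6611] = 2.4534

€2.45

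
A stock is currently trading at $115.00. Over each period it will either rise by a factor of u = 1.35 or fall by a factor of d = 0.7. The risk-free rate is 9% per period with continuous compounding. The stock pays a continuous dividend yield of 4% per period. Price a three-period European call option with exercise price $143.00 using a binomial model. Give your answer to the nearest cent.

$18.00

Per-period risk-free factor R = e^0.09 = 1.0942; dividend-adjusted growth = e^(0.09−0.04) = 1.0513.
Risk-neutral probability p = (1.0513 − 0.7)/(1.35 − 0.7) = 0.3513/0.6500 = 0.5404
Terminal stock prices: S_uuu = 282.9, S_uud = 146.7, S_udd = 76.07, S_ddd = 39.44
Terminal payoffs (S − K): max(139.9, 0) = 139.9, max(3.711, 0) = 3.711, max(-66.93, 0) = 0, max(-103.6, 0) = 0
Node uu (S = 209.6): V_uu = e^(−0.09)·[0.5404·139.9431 + 0.4596·3.7113] = 70.6773
Node ud (S = 108.7): V_ud = e^(−0.09)·[0.5404·3.7113 + 0.4596·0.0000] = 1.8330
Node dd (S = 56.35): V_dd = e^(−0.09)·[0.5404·0.0000 + 0.4596·0.0000] = 0.0000
Node u (S = 155.2): V_u = e^(−0.09)·[0.5404·70.6773 + 0.4596·1.8330] = 35.6777
Node d (S = 80.5): V_d = e^(−0.09)·[0.5404·1.8330 + 0.4596·0.0000] = 0.9053
Node 0 (S = 115): V_0 = e^(−0.09)·[0.5404·35.6777 + 0.4596·0.9053] = 18.0016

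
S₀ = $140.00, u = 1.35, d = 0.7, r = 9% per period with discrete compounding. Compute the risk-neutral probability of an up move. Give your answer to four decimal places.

Risk-neutral probability p = (1 + 0.09 − 0.7)/(1.35 − 0.7) = 0.3900/0.6500 = 0.6000

p = 0.6000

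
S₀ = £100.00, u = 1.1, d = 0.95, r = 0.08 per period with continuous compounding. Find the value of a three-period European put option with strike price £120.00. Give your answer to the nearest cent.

£1.63

Risk-neutral probability p = (e^0.08 − 0.95)/(1.1 − 0.95) = 0.1333/0.1500 = 0.8886
Terminal stock prices: S_uuu = 133.1, S_uud = 115, S_udd = 99.28, S_ddd = 85.74
Terminal payoffs (K − S): max(-13.1, 0) = 0, max(5.05, 0) = 5.05, max(20.72, 0) = 20.72, max(34.26, 0) = 34.26
Node uu (S = 121): V_uu = e^(−0.08)·[0.8886·0.0000 + 0.1114·5.0500] = 0.5194
Node ud (S = 104.5): V_ud = e^(−0.08)·[0.8886·5.0500 + 0.1114·20.7250] = 6.2740
Node dd (S = 90.25): V_dd = e^(−0.08)·[0.8886·20.7250 + 0.1114·34.2625] = 20.5240
Node u (S = 110): V_u = e^(−0.08)·[0.8886·0.5194 + 0.1114·6.2740] = 1.0713
Node d (S = 95): V_d = e^(−0.08)·[0.8886·6.2740 + 0.1114·20.5240] = 7.2573
Node 0 (S = 100): V_0 = e^(−0.08)·[0.8886·1.0713 + 0.1114·7.2573] = 1.6252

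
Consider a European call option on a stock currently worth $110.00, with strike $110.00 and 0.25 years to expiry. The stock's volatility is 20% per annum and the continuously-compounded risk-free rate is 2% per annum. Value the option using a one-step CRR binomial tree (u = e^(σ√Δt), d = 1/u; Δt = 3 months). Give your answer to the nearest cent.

CRR parameters: u = e^(σ√Δt) = e^(0.2·√0.25) = 1.1052, d = 1/u = 0.9048
Per-period rate: rΔt = 0.02·0.25 = 0.005, so R = e^0.005 = 1.0050
Risk-neutral probability p = (e^0.005 − 0.9048)/(1.1052 − 0.9048) = 0.1002/0.2003 = 0.5000
Terminal stock prices: S_u = 121.6, S_d = 99.53
Terminal payoffs (S − K): max(11.57, 0) = 11.57, max(-10.47, 0) = 0
Node 0 (S = 110): V_0 = e^(−0.005)·[0.5000·11.5688 + 0.5000·0.0000] = 5.7560

$5.76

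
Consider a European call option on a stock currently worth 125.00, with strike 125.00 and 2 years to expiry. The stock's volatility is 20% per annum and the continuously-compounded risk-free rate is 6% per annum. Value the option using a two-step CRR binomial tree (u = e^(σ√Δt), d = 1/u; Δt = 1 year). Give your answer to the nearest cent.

19.87

CRR parameters: u = e^(σ√Δt) = e^(0.2·√1) = 1.2214, d = 1/u = 0.8187
Per-period rate: rΔt = 0.06·1 = 0.06, so R = e^0.06 = 1.0618
Risk-neutral probability p = (e^0.06 − 0.8187)/(1.2214 − 0.8187) = 0.2431/0.4027 = 0.6037
Terminal stock prices: S_uu = 186.5, S_ud = 125, S_dd = 83.79
Terminal payoffs (S − K): max(61.48, 0) = 61.48, max(0, 0) = 0, max(-41.21, 0) = 0
Node u (S = 152.7): V_u = e^(−0.06)·[0.6037·61.4781 + 0.3963·0.0000] = 34.9548
Node d (S = 102.3): V_d = e^(−0.06)·[0.6037·0.0000 + 0.3963·0.0000] = 0.0000
Node 0 (S = 125): V_0 = e^(−0.06)·[0.6037·34.9548 + 0.3963·0.0000] = 19.8743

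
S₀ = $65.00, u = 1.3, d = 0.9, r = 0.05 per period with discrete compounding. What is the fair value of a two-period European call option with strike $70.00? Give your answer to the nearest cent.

Risk-neutral probability p = (1 + 0.05 − 0.9)/(1.3 − 0.9) = 0.1500/0.4000 = 0.3750
Terminal stock prices: S_uu = 109.9, S_ud = 76.05, S_dd = 52.65
Terminal payoffs (S − K): max(39.85, 0) = 39.85, max(6.05, 0) = 6.05, max(-17.35, 0) = 0
Node u (S = 84.5): V_u = 1/1.05·[0.3750·39.8500 + 0.6250·6.0500] = 17.8333
Node d (S = 58.5): V_d = 1/1.05·[0.3750·6.0500 + 0.6250·0.0000] = 2.1607
Node 0 (S = 65): V_0 = 1/1.05·[0.3750·17.8333 + 0.6250·2.1607] = 7.6552

$7.66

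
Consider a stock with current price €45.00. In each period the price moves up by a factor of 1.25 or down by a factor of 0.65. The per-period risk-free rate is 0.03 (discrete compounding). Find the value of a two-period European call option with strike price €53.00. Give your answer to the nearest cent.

Risk-neutral probability p = (1 + 0.03 − 0.65)/(1.25 − 0.65) = 0.3800/0.6000 = 0.6333
Terminal stock prices: S_uu = 70.31, S_ud = 36.56, S_dd = 19.01
Terminal payoffs (S − K): max(17.31, 0) = 17.31, max(-16.44, 0) = 0, max(-33.99, 0) = 0
Node u (S = 56.25): V_u = 1/1.03·[0.6333·17.3125 + 0.3667·0.0000] = 10.6452
Node d (S = 29.25): V_d = 1/1.03·[0.6333·0.0000 + 0.3667·0.0000] = 0.0000
Node 0 (S = 45): V_0 = 1/1.03·[0.6333·10.6452 + 0.3667·0.0000] = 6.5456

€6.55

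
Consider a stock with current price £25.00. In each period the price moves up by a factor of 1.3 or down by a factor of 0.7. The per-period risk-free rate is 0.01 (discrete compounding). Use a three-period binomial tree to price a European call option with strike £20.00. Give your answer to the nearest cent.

£8.27

Risk-neutral probability p = (1 + 0.01 − 0.7)/(1.3 − 0.7) = 0.3100/0.6000 = 0.5167
Terminal stock prices: S_uuu = 54.93, S_uud = 29.58, S_udd = 15.92, S_ddd = 8.575
Terminal payoffs (S − K): max(34.93, 0) = 34.93, max(9.575, 0) = 9.575, max(-4.075, 0) = 0, max(-11.43, 0) = 0
Node uu (S = 42.25): V_uu = 1/1.01·[0.5167·34.9250 + 0.4833·9.5750] = 22.4480
Node ud (S = 22.75): V_ud = 1/1.01·[0.5167·9.5750 + 0.4833·0.0000] = 4.8981
Node dd (S = 12.25): V_dd = 1/1.01·[0.5167·0.0000 + 0.4833·0.0000] = 0.0000
Node u (S = 32.5): V_u = 1/1.01·[0.5167·22.4480 + 0.4833·4.8981] = 13.8273
Node d (S = 17.5): V_d = 1/1.01·[0.5167·4.8981 + 0.4833·0.0000] = 2.5056
Node 0 (S = 25): V_0 = 1/1.01·[0.5167·13.8273 + 0.4833·2.5056] = 8.2724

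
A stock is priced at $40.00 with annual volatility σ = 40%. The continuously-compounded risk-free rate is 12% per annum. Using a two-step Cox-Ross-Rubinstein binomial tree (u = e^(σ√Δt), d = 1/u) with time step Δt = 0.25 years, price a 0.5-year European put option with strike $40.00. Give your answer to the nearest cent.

CRR parameters: u = e^(σ√Δt) = e^(0.4·√0.25) = 1.2214, d = 1/u = 0.8187
Per-period rate: rΔt = 0.12·0.25 = 0.03, so R = e^0.03 = 1.0305
Risk-neutral probability p = (e^0.03 − 0.8187)/(1.2214 − 0.8187) = 0.2117/0.4027 = 0.5258
Terminal stock prices: S_uu = 59.67, S_ud = 40, S_dd = 26.81
Terminal payoffs (K − S): max(-19.67, 0) = 0, max(0, 0) = 0, max(13.19, 0) = 13.19
Node u (S = 48.86): V_u = e^(−0.03)·[0.5258·0.0000 + 0.4742·0.0000] = 0.0000
Node d (S = 32.75): V_d = e^(−0.03)·[0.5258·0.0000 + 0.4742·13.1872] = 6.0686
Node 0 (S = 40): V_0 = e^(−0.03)·[0.5258·0.0000 + 0.4742·6.0686] = 2.7927

$2.79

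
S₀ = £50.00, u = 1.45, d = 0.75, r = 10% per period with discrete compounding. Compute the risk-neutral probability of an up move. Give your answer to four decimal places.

Risk-neutral probability p = (1 + 0.1 − 0.75)/(1.45 − 0.75) = 0.3500/0.7000 = 0.5000

p = 0.5000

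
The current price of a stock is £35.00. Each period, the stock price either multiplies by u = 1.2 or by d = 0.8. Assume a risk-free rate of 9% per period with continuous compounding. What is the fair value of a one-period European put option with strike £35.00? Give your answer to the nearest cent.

Risk-neutral probability p = (e^0.09 − 0.8)/(1.2 − 0.8) = 0.2942/0.4000 = 0.7354
Terminal stock prices: S_u = 42, S_d = 28
Terminal payoffs (K − S): max(-7, 0) = 0, max(7, 0) = 7
Node 0 (S = 35): V_0 = e^(−0.09)·[0.7354·0.0000 + 0.2646·7.0000] = 1.6926

£1.69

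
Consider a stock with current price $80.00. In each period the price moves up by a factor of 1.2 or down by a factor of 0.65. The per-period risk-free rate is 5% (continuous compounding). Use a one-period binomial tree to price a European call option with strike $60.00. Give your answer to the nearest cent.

$24.98

Risk-neutral probability p = (e^0.05 − 0.65)/(1.2 − 0.65) = 0.4013/0.5500 = 0.7296
Terminal stock prices: S_u = 96, S_d = 52
Terminal payoffs (S − K): max(36, 0) = 36, max(-8, 0) = 0
Node 0 (S = 80): V_0 = e^(−0.05)·[0.7296·36.0000 + 0.2704·0.0000] = 24.9841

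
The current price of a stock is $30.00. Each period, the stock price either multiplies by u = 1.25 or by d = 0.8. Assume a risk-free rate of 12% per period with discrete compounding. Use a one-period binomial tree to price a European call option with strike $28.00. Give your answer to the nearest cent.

Risk-neutral probability p = (1 + 0.12 − 0.8)/(1.25 − 0.8) = 0.3200/0.4500 = 0.7111
Terminal stock prices: S_u = 37.5, S_d = 24
Terminal payoffs (S − K): max(9.5, 0) = 9.5, max(-4, 0) = 0
Node 0 (S = 30): V_0 = 1/1.12·[0.7111·9.5000 + 0.2889·0.0000] = 6.0317

$6.03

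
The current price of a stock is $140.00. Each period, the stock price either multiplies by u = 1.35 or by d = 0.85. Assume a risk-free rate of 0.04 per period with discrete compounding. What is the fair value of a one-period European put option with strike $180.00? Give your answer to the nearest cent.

Risk-neutral probability p = (1 + 0.04 − 0.85)/(1.35 − 0.85) = 0.1900/0.5000 = 0.3800
Terminal stock prices: S_u = 189, S_d = 119
Terminal payoffs (K − S): max(-9, 0) = 0, max(61, 0) = 61
Node 0 (S = 140): V_0 = 1/1.04·[0.3800·0.0000 + 0.6200·61.0000] = 36.3654

$36.37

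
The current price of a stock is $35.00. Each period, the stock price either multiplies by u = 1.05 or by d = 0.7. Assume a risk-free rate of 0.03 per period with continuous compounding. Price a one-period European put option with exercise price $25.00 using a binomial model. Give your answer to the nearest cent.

$0.03

Risk-neutral probability p = (e^0.03 − 0.7)/(1.05 − 0.7) = 0.3305/0.3500 = 0.9442
Terminal stock prices: S_u = 36.75, S_d = 24.5
Terminal payoffs (K − S): max(-11.75, 0) = 0, max(0.5, 0) = 0.5
Node 0 (S = 35): V_0 = e^(−0.03)·[0.9442·0.0000 + 0.0558·0.5000] = 0.0271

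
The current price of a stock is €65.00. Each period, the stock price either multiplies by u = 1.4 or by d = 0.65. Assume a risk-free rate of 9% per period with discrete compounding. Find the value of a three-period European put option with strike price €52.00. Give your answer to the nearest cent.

Risk-neutral probability p = (1 + 0.09 − 0.65)/(1.4 − 0.65) = 0.4400/0.7500 = 0.5867
Terminal stock prices: S_uuu = 178.4, S_uud = 82.81, S_udd = 38.45, S_ddd = 17.85
Terminal payoffs (K − S): max(-126.4, 0) = 0, max(-30.81, 0) = 0, max(13.55, 0) = 13.55, max(34.15, 0) = 34.15
Node uu (S = 127.4): V_uu = 1/1.09·[0.5867·0.0000 + 0.4133·0.0000] = 0.0000
Node ud (S = 59.15): V_ud = 1/1.09·[0.5867·0.0000 + 0.4133·13.5525] = 5.1392
Node dd (S = 27.46): V_dd = 1/1.09·[0.5867·13.5525 + 0.4133·34.1494] = 20.2439
Node u (S = 91): V_u = 1/1.09·[0.5867·0.0000 + 0.4133·5.1392] = 1.9488
Node d (S = 42.25): V_d = 1/1.09·[0.5867·5.1392 + 0.4133·20.2439] = 10.4426
Node 0 (S = 65): V_0 = 1/1.09·[0.5867·1.9488 + 0.4133·10.4426] = 5.0088

€5.01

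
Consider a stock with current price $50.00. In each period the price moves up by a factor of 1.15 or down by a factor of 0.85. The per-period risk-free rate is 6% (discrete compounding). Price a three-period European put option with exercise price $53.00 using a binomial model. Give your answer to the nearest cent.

$2.32

Risk-neutral probability p = (1 + 0.06 − 0.85)/(1.15 − 0.85) = 0.2100/0.3000 = 0.7000
Terminal stock prices: S_uuu = 76.04, S_uud = 56.21, S_udd = 41.54, S_ddd = 30.71
Terminal payoffs (K − S): max(-23.04, 0) = 0, max(-3.206, 0) = 0, max(11.46, 0) = 11.46, max(22.29, 0) = 22.29
Node uu (S = 66.12): V_uu = 1/1.06·[0.7000·0.0000 + 0.3000·0.0000] = 0.0000
Node ud (S = 48.87): V_ud = 1/1.06·[0.7000·0.0000 + 0.3000·11.4563] = 3.2423
Node dd (S = 36.12): V_dd = 1/1.06·[0.7000·11.4563 + 0.3000·22.2938] = 13.8750
Node u (S = 57.5): V_u = 1/1.06·[0.7000·0.0000 + 0.3000·3.2423] = 0.9176
Node d (S = 42.5): V_d = 1/1.06·[0.7000·3.2423 + 0.3000·13.8750] = 6.0681
Node 0 (S = 50): V_0 = 1/1.06·[0.7000·0.9176 + 0.3000·6.0681] = 2.3234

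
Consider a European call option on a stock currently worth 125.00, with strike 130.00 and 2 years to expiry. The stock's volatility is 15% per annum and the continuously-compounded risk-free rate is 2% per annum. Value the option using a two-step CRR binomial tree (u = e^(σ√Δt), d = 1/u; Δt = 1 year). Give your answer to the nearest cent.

10.44

CRR parameters: u = e^(σ√Δt) = e^(0.15·√1) = 1.1618, d = 1/u = 0.8607
Per-period rate: rΔt = 0.02·1 = 0.02, so R = e^0.02 = 1.0202
Risk-neutral probability p = (e^0.02 − 0.8607)/(1.1618 − 0.8607) = 0.1595/0.3011 = 0.5297
Terminal stock prices: S_uu = 168.7, S_ud = 125, S_dd = 92.6
Terminal payoffs (S − K): max(38.73, 0) = 38.73, max(-5, 0) = 0, max(-37.4, 0) = 0
Node u (S = 145.2): V_u = e^(−0.02)·[0.5297·38.7324 + 0.4703·0.0000] = 20.1086
Node d (S = 107.6): V_d = e^(−0.02)·[0.5297·0.0000 + 0.4703·0.0000] = 0.0000
Node 0 (S = 125): V_0 = e^(−0.02)·[0.5297·20.1086 + 0.4703·0.0000] = 10.4397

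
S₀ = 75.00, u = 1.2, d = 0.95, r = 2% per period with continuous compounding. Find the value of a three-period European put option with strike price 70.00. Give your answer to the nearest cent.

Risk-neutral probability p = (e^0.02 − 0.95)/(1.2 − 0.95) = 0.0702/0.2500 = 0.2808
Terminal stock prices: S_uuu = 129.6, S_uud = 102.6, S_udd = 81.22, S_ddd = 64.3
Terminal payoffs (K − S): max(-59.6, 0) = 0, max(-32.6, 0) = 0, max(-11.22, 0) = 0, max(5.697, 0) = 5.697
Node uu (S = 108): V_uu = e^(−0.02)·[0.2808·0.0000 + 0.7192·0.0000] = 0.0000
Node ud (S = 85.5): V_ud = e^(−0.02)·[0.2808·0.0000 + 0.7192·0.0000] = 0.0000
Node dd (S = 67.69): V_dd = e^(−0.02)·[0.2808·0.0000 + 0.7192·5.6969] = 4.0160
Node u (S = 90): V_u = e^(−0.02)·[0.2808·0.0000 + 0.7192·0.0000] = 0.0000
Node d (S = 71.25): V_d = e^(−0.02)·[0.2808·0.0000 + 0.7192·4.0160] = 2.8311
Node 0 (S = 75): V_0 = e^(−0.02)·[0.2808·0.0000 + 0.7192·2.8311] = 1.9958

2.00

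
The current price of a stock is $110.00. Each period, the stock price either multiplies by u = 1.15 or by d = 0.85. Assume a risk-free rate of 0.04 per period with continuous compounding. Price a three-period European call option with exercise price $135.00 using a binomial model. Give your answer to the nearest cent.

Risk-neutral probability p = (e^0.04 − 0.85)/(1.15 − 0.85) = 0.1908/0.3000 = 0.6360
Terminal stock prices: S_uuu = 167.3, S_uud = 123.7, S_udd = 91.4, S_ddd = 67.55
Terminal payoffs (S − K): max(32.3, 0) = 32.3, max(-11.35, 0) = 0, max(-43.6, 0) = 0, max(-67.45, 0) = 0
Node uu (S = 145.5): V_uu = e^(−0.04)·[0.6360·32.2962 + 0.3640·0.0000] = 19.7361
Node ud (S = 107.5): V_ud = e^(−0.04)·[0.6360·0.0000 + 0.3640·0.0000] = 0.0000
Node dd (S = 79.47): V_dd = e^(−0.04)·[0.6360·0.0000 + 0.3640·0.0000] = 0.0000
Node u (S = 126.5): V_u = e^(−0.04)·[0.6360·19.7361 + 0.3640·0.0000] = 12.0607
Node d (S = 93.5): V_d = e^(−0.04)·[0.6360·0.0000 + 0.3640·0.0000] = 0.0000
Node 0 (S = 110): V_0 = e^(−0.04)·[0.6360·12.0607 + 0.3640·0.0000] = 7.3702

$7.37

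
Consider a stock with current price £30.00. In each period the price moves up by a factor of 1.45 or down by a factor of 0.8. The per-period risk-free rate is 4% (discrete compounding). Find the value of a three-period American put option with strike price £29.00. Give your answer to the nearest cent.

Risk-neutral probability p = (1 + 0.04 − 0.8)/(1.45 − 0.8) = 0.2400/0.6500 = 0.3692
Terminal stock prices: S_uuu = 91.46, S_uud = 50.46, S_udd = 27.84, S_ddd = 15.36
Terminal payoffs (K − S): max(-62.46, 0) = 0, max(-21.46, 0) = 0, max(1.16, 0) = 1.16, max(13.64, 0) = 13.64
Node uu (S = 63.08): continuation = 1/1.04·[0.3692·0.0000 + 0.6308·0.0000] = 0.0000; exercise value = 0.0000 ≤ continuation, so V_uu = 0.0000
Node ud (S = 34.8): continuation = 1/1.04·[0.3692·0.0000 + 0.6308·1.1600] = 0.7036; exercise value = 0.0000 ≤ continuation, so V_ud = 0.7036
Node dd (S = 19.2): continuation = 1/1.04·[0.3692·1.1600 + 0.6308·13.6400] = 8.6846; exercise value = 9.8000 > continuation, so V_dd = 9.8000 (exercise)
Node u (S = 43.5): continuation = 1/1.04·[0.3692·0.0000 + 0.6308·0.7036] = 0.4267; exercise value = 0.0000 ≤ continuation, so V_u = 0.4267
Node d (S = 24): continuation = 1/1.04·[0.3692·0.7036 + 0.6308·9.8000] = 6.1936; exercise value = 5.0000 ≤ continuation, so V_d = 6.1936
Node 0 (S = 30): continuation = 1/1.04·[0.3692·0.4267 + 0.6308·6.1936] = 3.9079; exercise value = 0.0000 ≤ continuation, so V_0 = 3.9079

£3.91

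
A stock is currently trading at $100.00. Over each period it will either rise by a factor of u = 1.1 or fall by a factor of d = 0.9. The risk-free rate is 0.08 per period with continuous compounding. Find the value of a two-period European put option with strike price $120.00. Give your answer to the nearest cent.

Risk-neutral probability p = (e^0.08 − 0.9)/(1.1 − 0.9) = 0.1833/0.2000 = 0.9164
Terminal stock prices: S_uu = 121, S_ud = 99, S_dd = 81
Terminal payoffs (K − S): max(-1, 0) = 0, max(21, 0) = 21, max(39, 0) = 39
Node u (S = 110): V_u = e^(−0.08)·[0.9164·0.0000 + 0.0836·21.0000] = 1.6199
Node d (S = 90): V_d = e^(−0.08)·[0.9164·21.0000 + 0.0836·39.0000] = 20.7740
Node 0 (S = 100): V_0 = e^(−0.08)·[0.9164·1.6199 + 0.0836·20.7740] = 2.9729

$2.97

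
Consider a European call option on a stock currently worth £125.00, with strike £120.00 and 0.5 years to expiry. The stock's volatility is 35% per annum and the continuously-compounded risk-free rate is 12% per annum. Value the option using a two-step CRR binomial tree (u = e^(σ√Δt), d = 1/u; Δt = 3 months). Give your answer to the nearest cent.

£18.27

CRR parameters: u = e^(σ√Δt) = e^(0.35·√0.25) = 1.1912, d = 1/u = 0.8395
Per-period rate: rΔt = 0.12·0.25 = 0.03, so R = e^0.03 = 1.0305
Risk-neutral probability p = (e^0.03 − 0.8395)/(1.1912 − 0.8395) = 0.1910/0.3518 = 0.5429
Terminal stock prices: S_uu = 177.4, S_ud = 125, S_dd = 88.09
Terminal payoffs (S − K): max(57.38, 0) = 57.38, max(5, 0) = 5, max(-31.91, 0) = 0
Node u (S = 148.9): V_u = e^(−0.03)·[0.5429·57.3834 + 0.4571·5.0000] = 32.4523
Node d (S = 104.9): V_d = e^(−0.03)·[0.5429·5.0000 + 0.4571·0.0000] = 2.6344
Node 0 (S = 125): V_0 = e^(−0.03)·[0.5429·32.4523 + 0.4571·2.6344] = 18.2672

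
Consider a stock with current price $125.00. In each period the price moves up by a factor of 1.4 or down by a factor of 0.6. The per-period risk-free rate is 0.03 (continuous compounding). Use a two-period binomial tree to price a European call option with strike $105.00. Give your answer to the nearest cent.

Risk-neutral probability p = (e^0.03 − 0.6)/(1.4 − 0.6) = 0.4305/0.8000 = 0.5381
Terminal stock prices: S_uu = 245, S_ud = 105, S_dd = 45
Terminal payoffs (S − K): max(140, 0) = 140, max(0, 0) = 0, max(-60, 0) = 0
Node u (S = 175): V_u = e^(−0.03)·[0.5381·140.0000 + 0.4619·0.0000] = 73.1032
Node d (S = 75): V_d = e^(−0.03)·[0.5381·0.0000 + 0.4619·0.0000] = 0.0000
Node 0 (S = 125): V_0 = e^(−0.03)·[0.5381·73.1032 + 0.4619·0.0000] = 38.1720

$38.17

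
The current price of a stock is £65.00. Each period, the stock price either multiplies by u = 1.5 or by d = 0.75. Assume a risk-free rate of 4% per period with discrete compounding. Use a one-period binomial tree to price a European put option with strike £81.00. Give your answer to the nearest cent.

£19.02

Risk-neutral probability p = (1 + 0.04 − 0.75)/(1.5 − 0.75) = 0.2900/0.7500 = 0.3867
Terminal stock prices: S_u = 97.5, S_d = 48.75
Terminal payoffs (K − S): max(-16.5, 0) = 0, max(32.25, 0) = 32.25
Node 0 (S = 65): V_0 = 1/1.04·[0.3867·0.0000 + 0.6133·32.2500] = 19.0192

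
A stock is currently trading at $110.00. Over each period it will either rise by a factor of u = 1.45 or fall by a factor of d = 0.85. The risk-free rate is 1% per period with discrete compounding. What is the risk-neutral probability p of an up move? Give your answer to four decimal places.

p = 0.2667

Risk-neutral probability p = (1 + 0.01 − 0.85)/(1.45 − 0.85) = 0.1600/0.6000 = 0.2667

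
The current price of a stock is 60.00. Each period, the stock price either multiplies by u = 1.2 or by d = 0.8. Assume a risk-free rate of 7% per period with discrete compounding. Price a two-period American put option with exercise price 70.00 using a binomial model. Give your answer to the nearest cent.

10.00

Risk-neutral probability p = (1 + 0.07 − 0.8)/(1.2 − 0.8) = 0.2700/0.4000 = 0.6750
Terminal stock prices: S_uu = 86.4, S_ud = 57.6, S_dd = 38.4
Terminal payoffs (K − S): max(-16.4, 0) = 0, max(12.4, 0) = 12.4, max(31.6, 0) = 31.6
Node u (S = 72): continuation = 1/1.07·[0.6750·0.0000 + 0.3250·12.4000] = 3.7664; exercise value = 0.0000 ≤ continuation, so V_u = 3.7664
Node d (S = 48): continuation = 1/1.07·[0.6750·12.4000 + 0.3250·31.6000] = 17.4206; exercise value = 22.0000 > continuation, so V_d = 22.0000 (exercise)
Node 0 (S = 60): continuation = 1/1.07·[0.6750·3.7664 + 0.3250·22.0000] = 9.0582; exercise value = 10.0000 > continuation, so V_0 = 10.0000 (exercise)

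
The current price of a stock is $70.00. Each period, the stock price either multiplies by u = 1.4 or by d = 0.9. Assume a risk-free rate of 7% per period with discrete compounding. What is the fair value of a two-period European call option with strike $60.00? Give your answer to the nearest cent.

Risk-neutral probability p = (1 + 0.07 − 0.9)/(1.4 − 0.9) = 0.1700/0.5000 = 0.3400
Terminal stock prices: S_uu = 137.2, S_ud = 88.2, S_dd = 56.7
Terminal payoffs (S − K): max(77.2, 0) = 77.2, max(28.2, 0) = 28.2, max(-3.3, 0) = 0
Node u (S = 98): V_u = 1/1.07·[0.3400·77.2000 + 0.6600·28.2000] = 41.9252
Node d (S = 63): V_d = 1/1.07·[0.3400·28.2000 + 0.6600·0.0000] = 8.9607
Node 0 (S = 70): V_0 = 1/1.07·[0.3400·41.9252 + 0.6600·8.9607] = 18.8492

$18.85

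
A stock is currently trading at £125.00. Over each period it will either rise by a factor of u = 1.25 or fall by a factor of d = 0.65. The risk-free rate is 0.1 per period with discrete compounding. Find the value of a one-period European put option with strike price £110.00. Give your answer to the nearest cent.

Risk-neutral probability p = (1 + 0.1 − 0.65)/(1.25 − 0.65) = 0.4500/0.6000 = 0.7500
Terminal stock prices: S_u = 156.2, S_d = 81.25
Terminal payoffs (K − S): max(-46.25, 0) = 0, max(28.75, 0) = 28.75
Node 0 (S = 125): V_0 = 1/1.1·[0.7500·0.0000 + 0.2500·28.7500] = 6.5341

£6.53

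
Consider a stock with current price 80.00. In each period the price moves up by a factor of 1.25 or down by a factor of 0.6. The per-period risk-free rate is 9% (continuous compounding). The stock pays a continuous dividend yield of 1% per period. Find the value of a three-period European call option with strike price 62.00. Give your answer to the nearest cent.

Per-period risk-free factor R = e^0.09 = 1.0942; dividend-adjusted growth = e^(0.09−0.01) = 1.0833.
Risk-neutral probability p = (1.0833 − 0.6)/(1.25 − 0.6) = 0.4833/0.6500 = 0.7435
Terminal stock prices: S_uuu = 156.2, S_uud = 75, S_udd = 36, S_ddd = 17.28
Terminal payoffs (S − K): max(94.25, 0) = 94.25, max(13, 0) = 13, max(-26, 0) = 0, max(-44.72, 0) = 0
Node uu (S = 125): V_uu = e^(−0.09)·[0.7435·94.2500 + 0.2565·13.0000] = 67.0925
Node ud (S = 60): V_ud = e^(−0.09)·[0.7435·13.0000 + 0.2565·0.0000] = 8.8338
Node dd (S = 28.8): V_dd = e^(−0.09)·[0.7435·0.0000 + 0.2565·0.0000] = 0.0000
Node u (S = 100): V_u = e^(−0.09)·[0.7435·67.0925 + 0.2565·8.8338] = 47.6617
Node d (S = 48): V_d = e^(−0.09)·[0.7435·8.8338 + 0.2565·0.0000] = 6.0028
Node 0 (S = 80): V_0 = e^(−0.09)·[0.7435·47.6617 + 0.2565·6.0028] = 33.7944

33.79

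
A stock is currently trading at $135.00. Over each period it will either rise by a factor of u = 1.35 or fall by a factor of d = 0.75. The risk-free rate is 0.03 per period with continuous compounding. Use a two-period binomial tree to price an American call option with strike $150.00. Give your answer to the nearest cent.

$19.76

Risk-neutral probability p = (e^0.03 − 0.75)/(1.35 − 0.75) = 0.2805/0.6000 = 0.4674
Terminal stock prices: S_uu = 246, S_ud = 136.7, S_dd = 75.94
Terminal payoffs (S − K): max(96.04, 0) = 96.04, max(-13.31, 0) = 0, max(-74.06, 0) = 0
Node u (S = 182.2): continuation = e^(−0.03)·[0.4674·96.0375 + 0.5326·0.0000] = 43.5635; exercise value = 32.2500 ≤ continuation, so V_u = 43.5635
Node d (S = 101.2): continuation = e^(−0.03)·[0.4674·0.0000 + 0.5326·0.0000] = 0.0000; exercise value = 0.0000 ≤ continuation, so V_d = 0.0000
Node 0 (S = 135): continuation = e^(−0.03)·[0.4674·43.5635 + 0.5326·0.0000] = 19.7608; exercise value = 0.0000 ≤ continuation, so V_0 = 19.7608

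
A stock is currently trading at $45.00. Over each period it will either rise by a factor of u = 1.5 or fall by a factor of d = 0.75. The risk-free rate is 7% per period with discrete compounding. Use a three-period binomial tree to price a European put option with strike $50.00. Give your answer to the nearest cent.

$8.90

Risk-neutral probability p = (1 + 0.07 − 0.75)/(1.5 − 0.75) = 0.3200/0.7500 = 0.4267
Terminal stock prices: S_uuu = 151.9, S_uud = 75.94, S_udd = 37.97, S_ddd = 18.98
Terminal payoffs (K − S): max(-101.9, 0) = 0, max(-25.94, 0) = 0, max(12.03, 0) = 12.03, max(31.02, 0) = 31.02
Node uu (S = 101.2): V_uu = 1/1.07·[0.4267·0.0000 + 0.5733·0.0000] = 0.0000
Node ud (S = 50.62): V_ud = 1/1.07·[0.4267·0.0000 + 0.5733·12.0312] = 6.4467
Node dd (S = 25.31): V_dd = 1/1.07·[0.4267·12.0312 + 0.5733·31.0156] = 21.4165
Node u (S = 67.5): V_u = 1/1.07·[0.4267·0.0000 + 0.5733·6.4467] = 3.4543
Node d (S = 33.75): V_d = 1/1.07·[0.4267·6.4467 + 0.5733·21.4165] = 14.0461
Node 0 (S = 45): V_0 = 1/1.07·[0.4267·3.4543 + 0.5733·14.0461] = 8.9037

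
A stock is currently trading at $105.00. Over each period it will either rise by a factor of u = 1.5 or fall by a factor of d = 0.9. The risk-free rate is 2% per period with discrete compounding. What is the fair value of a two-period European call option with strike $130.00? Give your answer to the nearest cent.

Risk-neutral probability p = (1 + 0.02 − 0.9)/(1.5 − 0.9) = 0.1200/0.6000 = 0.2000
Terminal stock prices: S_uu = 236.2, S_ud = 141.8, S_dd = 85.05
Terminal payoffs (S − K): max(106.2, 0) = 106.2, max(11.75, 0) = 11.75, max(-44.95, 0) = 0
Node u (S = 157.5): V_u = 1/1.02·[0.2000·106.2500 + 0.8000·11.7500] = 30.0490
Node d (S = 94.5): V_d = 1/1.02·[0.2000·11.7500 + 0.8000·0.0000] = 2.3039
Node 0 (S = 105): V_0 = 1/1.02·[0.2000·30.0490 + 0.8000·2.3039] = 7.6990

$7.70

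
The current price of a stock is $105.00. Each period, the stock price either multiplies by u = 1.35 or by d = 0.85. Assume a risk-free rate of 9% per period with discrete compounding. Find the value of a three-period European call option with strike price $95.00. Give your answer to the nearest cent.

Risk-neutral probability p = (1 + 0.09 − 0.85)/(1.35 − 0.85) = 0.2400/0.5000 = 0.4800
Terminal stock prices: S_uuu = 258.3, S_uud = 162.7, S_udd = 102.4, S_ddd = 64.48
Terminal payoffs (S − K): max(163.3, 0) = 163.3, max(67.66, 0) = 67.66, max(7.414, 0) = 7.414, max(-30.52, 0) = 0
Node uu (S = 191.4): V_uu = 1/1.09·[0.4800·163.3394 + 0.5200·67.6581] = 104.2065
Node ud (S = 120.5): V_ud = 1/1.09·[0.4800·67.6581 + 0.5200·7.4144] = 33.3315
Node dd (S = 75.86): V_dd = 1/1.09·[0.4800·7.4144 + 0.5200·0.0000] = 3.2650
Node u (S = 141.8): V_u = 1/1.09·[0.4800·104.2065 + 0.5200·33.3315] = 61.7904
Node d (S = 89.25): V_d = 1/1.09·[0.4800·33.3315 + 0.5200·3.2650] = 16.2357
Node 0 (S = 105): V_0 = 1/1.09·[0.4800·61.7904 + 0.5200·16.2357] = 34.9559

$34.96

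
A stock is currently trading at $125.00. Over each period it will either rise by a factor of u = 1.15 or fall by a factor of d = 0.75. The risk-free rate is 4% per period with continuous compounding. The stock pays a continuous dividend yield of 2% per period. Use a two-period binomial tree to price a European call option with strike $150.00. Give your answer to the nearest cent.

Per-period risk-free factor R = e^0.04 = 1.0408; dividend-adjusted growth = e^(0.04−0.02) = 1.0202.
Risk-neutral probability p = (1.0202 − 0.75)/(1.15 − 0.75) = 0.2702/0.4000 = 0.6755
Terminal stock prices: S_uu = 165.3, S_ud = 107.8, S_dd = 70.31
Terminal payoffs (S − K): max(15.31, 0) = 15.31, max(-42.19, 0) = 0, max(-79.69, 0) = 0
Node u (S = 143.8): V_u = e^(−0.04)·[0.6755·15.3125 + 0.3245·0.0000] = 9.9381
Node d (S = 93.75): V_d = e^(−0.04)·[0.6755·0.0000 + 0.3245·0.0000] = 0.0000
Node 0 (S = 125): V_0 = e^(−0.04)·[0.6755·9.9381 + 0.3245·0.0000] = 6.4500

$6.45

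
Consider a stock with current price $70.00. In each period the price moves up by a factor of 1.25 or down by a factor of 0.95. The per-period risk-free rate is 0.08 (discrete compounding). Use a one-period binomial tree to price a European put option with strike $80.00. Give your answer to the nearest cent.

$7.08

Risk-neutral probability p = (1 + 0.08 − 0.95)/(1.25 − 0.95) = 0.1300/0.3000 = 0.4333
Terminal stock prices: S_u = 87.5, S_d = 66.5
Terminal payoffs (K − S): max(-7.5, 0) = 0, max(13.5, 0) = 13.5
Node 0 (S = 70): V_0 = 1/1.08·[0.4333·0.0000 + 0.5667·13.5000] = 7.0833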